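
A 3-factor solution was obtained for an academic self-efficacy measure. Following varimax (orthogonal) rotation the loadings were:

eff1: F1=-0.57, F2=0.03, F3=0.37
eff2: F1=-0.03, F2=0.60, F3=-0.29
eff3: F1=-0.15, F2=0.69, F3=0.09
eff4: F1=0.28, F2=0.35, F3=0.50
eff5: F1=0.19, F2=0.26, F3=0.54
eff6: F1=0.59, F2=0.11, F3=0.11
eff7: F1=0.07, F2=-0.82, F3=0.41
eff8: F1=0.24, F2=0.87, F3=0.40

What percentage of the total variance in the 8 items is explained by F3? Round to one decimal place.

SS loadings for F3 = 0.37² + (-0.29)² + 0.09² + 0.50² + 0.54² + 0.11² + 0.41² + 0.40² = 1.1109
With 8 standardized items, total variance = 8. Proportion = 1.1109/8 = 0.1389 → 13.89%.

13.9%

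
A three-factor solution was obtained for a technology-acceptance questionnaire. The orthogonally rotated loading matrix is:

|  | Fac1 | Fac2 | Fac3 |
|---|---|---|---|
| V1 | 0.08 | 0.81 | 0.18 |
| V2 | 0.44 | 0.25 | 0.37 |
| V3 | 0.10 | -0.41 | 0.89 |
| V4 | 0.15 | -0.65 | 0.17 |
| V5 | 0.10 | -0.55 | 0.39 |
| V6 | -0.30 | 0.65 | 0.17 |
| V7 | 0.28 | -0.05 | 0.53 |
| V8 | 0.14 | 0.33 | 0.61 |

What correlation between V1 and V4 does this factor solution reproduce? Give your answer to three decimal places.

r̂ = Σ λ_i·λ_j across factors = (0.08)(0.15) + (0.81)(-0.65) + (0.18)(0.17)
  = +0.0120 -0.5265 +0.0306 = -0.4839

-0.484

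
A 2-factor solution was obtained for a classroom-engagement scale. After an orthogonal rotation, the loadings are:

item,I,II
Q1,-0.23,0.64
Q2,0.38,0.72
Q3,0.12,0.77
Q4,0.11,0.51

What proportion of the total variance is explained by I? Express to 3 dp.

SS loadings for I = (-0.23)² + 0.38² + 0.12² + 0.11² = 0.2238
Proportion of variance = 0.2238 / 4 = 0.0559.

0.056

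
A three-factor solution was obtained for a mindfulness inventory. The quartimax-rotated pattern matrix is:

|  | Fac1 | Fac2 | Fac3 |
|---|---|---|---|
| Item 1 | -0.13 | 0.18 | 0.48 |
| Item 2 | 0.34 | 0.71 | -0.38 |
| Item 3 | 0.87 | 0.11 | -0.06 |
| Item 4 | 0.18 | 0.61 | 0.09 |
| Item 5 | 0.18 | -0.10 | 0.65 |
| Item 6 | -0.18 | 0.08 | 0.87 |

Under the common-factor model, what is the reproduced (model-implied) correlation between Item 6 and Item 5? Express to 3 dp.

r̂ = Σ λ_i·λ_j across factors = (-0.18)(0.18) + (0.08)(-0.10) + (0.87)(0.65)
  = -0.0324 -0.0080 +0.5655 = 0.5251

0.525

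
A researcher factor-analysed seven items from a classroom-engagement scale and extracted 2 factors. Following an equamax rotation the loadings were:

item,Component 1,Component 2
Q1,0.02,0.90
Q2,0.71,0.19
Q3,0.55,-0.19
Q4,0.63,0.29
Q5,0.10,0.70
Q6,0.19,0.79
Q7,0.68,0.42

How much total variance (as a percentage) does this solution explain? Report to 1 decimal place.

SS loadings by factor: 1.7124, 2.2568; total = 3.9692.
Total variance with 7 standardized items is 7, so the solution explains 3.9692/7 = 0.5670 = 56.70%.

56.7%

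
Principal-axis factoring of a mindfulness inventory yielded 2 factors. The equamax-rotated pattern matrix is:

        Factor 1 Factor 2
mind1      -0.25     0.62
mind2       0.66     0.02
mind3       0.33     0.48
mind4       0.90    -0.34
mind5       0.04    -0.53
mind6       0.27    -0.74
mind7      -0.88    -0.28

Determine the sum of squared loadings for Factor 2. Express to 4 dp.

1.6377

SS loadings for Factor 2 = 0.62² + 0.02² + 0.48² + (-0.34)² + (-0.53)² + (-0.74)² + (-0.28)² = 0.3844 + 0.0004 + 0.2304 + 0.1156 + 0.2809 + 0.5476 + 0.0784 = 1.6377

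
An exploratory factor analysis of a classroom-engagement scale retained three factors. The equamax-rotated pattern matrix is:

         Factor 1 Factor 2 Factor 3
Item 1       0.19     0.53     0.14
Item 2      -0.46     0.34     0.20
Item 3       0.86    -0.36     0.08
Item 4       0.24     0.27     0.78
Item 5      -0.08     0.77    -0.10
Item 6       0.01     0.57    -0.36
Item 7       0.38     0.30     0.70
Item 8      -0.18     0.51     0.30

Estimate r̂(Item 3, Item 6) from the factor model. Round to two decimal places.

-0.23

r̂ = Σ λ_i·λ_j across factors = (0.86)(0.01) + (-0.36)(0.57) + (0.08)(-0.36)
  = +0.0086 -0.2052 -0.0288 = -0.2254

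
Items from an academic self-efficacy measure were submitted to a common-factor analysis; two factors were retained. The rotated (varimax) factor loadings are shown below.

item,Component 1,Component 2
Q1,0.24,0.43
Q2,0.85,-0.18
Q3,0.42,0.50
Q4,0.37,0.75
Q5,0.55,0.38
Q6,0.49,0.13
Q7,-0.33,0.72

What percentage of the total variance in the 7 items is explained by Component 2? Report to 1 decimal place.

SS loadings for Component 2 = 0.43² + (-0.18)² + 0.50² + 0.75² + 0.38² + 0.13² + 0.72² = 1.7095
With 7 standardized items, total variance = 7. Proportion = 1.7095/7 = 0.2442 → 24.42%.

24.4%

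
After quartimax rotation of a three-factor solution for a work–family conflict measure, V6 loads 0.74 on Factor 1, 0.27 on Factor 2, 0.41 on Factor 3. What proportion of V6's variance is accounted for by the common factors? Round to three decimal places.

0.789

h² = 0.74² + 0.27² + 0.41² = 0.5476 + 0.0729 + 0.1681 = 0.7886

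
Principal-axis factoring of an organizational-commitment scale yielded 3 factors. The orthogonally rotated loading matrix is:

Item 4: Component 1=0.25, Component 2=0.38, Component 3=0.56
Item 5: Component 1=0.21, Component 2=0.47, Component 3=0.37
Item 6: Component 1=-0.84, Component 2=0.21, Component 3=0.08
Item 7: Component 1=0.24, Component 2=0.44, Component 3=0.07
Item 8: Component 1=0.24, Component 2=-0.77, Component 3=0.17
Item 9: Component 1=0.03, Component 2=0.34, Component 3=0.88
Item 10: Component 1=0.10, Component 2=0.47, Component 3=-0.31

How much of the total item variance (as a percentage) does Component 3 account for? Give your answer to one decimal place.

SS loadings for Component 3 = 0.56² + 0.37² + 0.08² + 0.07² + 0.17² + 0.88² + (-0.31)² = 1.3612
With 7 standardized items, total variance = 7. Proportion = 1.3612/7 = 0.1945 → 19.45%.

19.4%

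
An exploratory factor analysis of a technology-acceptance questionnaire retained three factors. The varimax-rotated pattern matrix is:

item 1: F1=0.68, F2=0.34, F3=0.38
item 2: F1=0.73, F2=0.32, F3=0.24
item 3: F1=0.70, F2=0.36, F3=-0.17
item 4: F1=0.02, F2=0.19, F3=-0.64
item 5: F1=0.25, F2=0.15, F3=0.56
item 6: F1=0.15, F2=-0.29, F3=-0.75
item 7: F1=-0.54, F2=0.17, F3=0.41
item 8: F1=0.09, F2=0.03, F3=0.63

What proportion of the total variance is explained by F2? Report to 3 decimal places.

0.065

SS loadings for F2 = 0.34² + 0.32² + 0.36² + 0.19² + 0.15² + (-0.29)² + 0.17² + 0.03² = 0.5201
Proportion of variance = 0.5201 / 8 = 0.0650.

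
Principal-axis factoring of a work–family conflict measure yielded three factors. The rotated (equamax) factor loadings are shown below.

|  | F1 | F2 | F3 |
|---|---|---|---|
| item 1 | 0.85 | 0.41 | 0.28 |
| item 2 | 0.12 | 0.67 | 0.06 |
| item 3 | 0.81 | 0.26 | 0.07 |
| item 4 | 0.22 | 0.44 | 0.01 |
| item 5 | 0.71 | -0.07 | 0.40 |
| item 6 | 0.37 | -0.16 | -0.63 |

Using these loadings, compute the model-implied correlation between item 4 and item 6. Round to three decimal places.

r̂ = Σ λ_i·λ_j across factors = (0.22)(0.37) + (0.44)(-0.16) + (0.01)(-0.63)
  = +0.0814 -0.0704 -0.0063 = 0.0047

0.005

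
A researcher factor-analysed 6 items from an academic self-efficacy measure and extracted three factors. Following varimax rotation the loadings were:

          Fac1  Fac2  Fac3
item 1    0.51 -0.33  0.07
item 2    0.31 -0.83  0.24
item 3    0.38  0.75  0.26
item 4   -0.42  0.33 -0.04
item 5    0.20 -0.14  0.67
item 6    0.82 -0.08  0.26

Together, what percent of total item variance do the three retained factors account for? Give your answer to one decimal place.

SS loadings by factor: 1.3894, 1.4952, 0.6482; total = 3.5328.
Total variance with 6 standardized items is 6, so the solution explains 3.5328/6 = 0.5888 = 58.88%.

58.9%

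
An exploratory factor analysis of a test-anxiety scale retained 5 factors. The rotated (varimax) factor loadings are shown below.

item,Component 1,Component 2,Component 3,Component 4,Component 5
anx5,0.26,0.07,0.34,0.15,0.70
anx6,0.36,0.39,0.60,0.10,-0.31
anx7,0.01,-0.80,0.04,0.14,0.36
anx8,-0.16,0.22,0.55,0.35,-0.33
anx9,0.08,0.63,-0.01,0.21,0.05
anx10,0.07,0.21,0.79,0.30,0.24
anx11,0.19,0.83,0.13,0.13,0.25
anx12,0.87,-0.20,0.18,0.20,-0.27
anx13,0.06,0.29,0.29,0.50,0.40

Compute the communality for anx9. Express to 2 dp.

h² = 0.08² + 0.63² + (-0.01)² + 0.21² + 0.05² = 0.0064 + 0.3969 + 0.0001 + 0.0441 + 0.0025 = 0.4500

0.45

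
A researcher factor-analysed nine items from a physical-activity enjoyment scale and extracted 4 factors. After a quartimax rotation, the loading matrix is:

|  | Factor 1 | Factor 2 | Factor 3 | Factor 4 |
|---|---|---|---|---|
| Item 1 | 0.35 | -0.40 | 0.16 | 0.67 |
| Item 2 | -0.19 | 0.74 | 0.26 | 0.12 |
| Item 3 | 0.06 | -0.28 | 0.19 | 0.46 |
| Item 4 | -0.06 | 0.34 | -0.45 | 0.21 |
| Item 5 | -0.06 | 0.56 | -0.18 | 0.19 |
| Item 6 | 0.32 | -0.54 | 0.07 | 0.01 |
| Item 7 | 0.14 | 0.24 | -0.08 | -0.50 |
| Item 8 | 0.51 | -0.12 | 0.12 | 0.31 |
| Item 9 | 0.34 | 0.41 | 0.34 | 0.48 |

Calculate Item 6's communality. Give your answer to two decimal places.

h² = 0.32² + (-0.54)² + 0.07² + 0.01² = 0.1024 + 0.2916 + 0.0049 + 0.0001 = 0.3990

0.40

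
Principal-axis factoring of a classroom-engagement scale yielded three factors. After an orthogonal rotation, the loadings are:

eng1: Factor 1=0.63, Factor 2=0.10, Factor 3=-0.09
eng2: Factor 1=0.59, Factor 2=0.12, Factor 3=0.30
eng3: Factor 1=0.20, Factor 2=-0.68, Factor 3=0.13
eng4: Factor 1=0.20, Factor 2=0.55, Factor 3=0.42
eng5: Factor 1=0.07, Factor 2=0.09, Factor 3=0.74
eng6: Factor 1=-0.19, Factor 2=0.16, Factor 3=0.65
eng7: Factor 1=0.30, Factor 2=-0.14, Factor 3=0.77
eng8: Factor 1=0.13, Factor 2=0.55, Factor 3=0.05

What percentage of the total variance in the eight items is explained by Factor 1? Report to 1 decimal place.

12.2%

SS loadings for Factor 1 = 0.63² + 0.59² + 0.20² + 0.20² + 0.07² + (-0.19)² + 0.30² + 0.13² = 0.9729
With 8 standardized items, total variance = 8. Proportion = 0.9729/8 = 0.1216 → 12.16%.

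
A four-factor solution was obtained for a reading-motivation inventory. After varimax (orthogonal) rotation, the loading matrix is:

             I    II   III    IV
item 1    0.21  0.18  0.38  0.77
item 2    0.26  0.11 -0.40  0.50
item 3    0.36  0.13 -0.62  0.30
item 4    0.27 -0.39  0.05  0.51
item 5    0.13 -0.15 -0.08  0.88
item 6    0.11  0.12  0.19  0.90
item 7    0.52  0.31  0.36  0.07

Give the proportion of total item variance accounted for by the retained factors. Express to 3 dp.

0.658

SS loadings by factor: 0.6136, 0.3465, 0.8634, 2.7823; total = 4.6058.
Total variance with 7 standardized items is 7, so the solution explains 4.6058/7 = 0.6580.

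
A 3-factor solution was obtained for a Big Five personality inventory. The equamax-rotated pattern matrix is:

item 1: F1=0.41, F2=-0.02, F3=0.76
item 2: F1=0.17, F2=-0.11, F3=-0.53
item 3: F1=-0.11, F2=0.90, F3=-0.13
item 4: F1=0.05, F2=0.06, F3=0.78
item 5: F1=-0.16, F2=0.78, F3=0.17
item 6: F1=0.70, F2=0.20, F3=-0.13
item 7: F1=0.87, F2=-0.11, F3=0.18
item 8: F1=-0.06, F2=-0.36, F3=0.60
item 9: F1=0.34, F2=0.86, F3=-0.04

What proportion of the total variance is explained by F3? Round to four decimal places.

0.2137

SS loadings for F3 = 0.76² + (-0.53)² + (-0.13)² + 0.78² + 0.17² + (-0.13)² + 0.18² + 0.60² + (-0.04)² = 1.9236
Proportion of variance = 1.9236 / 9 = 0.2137.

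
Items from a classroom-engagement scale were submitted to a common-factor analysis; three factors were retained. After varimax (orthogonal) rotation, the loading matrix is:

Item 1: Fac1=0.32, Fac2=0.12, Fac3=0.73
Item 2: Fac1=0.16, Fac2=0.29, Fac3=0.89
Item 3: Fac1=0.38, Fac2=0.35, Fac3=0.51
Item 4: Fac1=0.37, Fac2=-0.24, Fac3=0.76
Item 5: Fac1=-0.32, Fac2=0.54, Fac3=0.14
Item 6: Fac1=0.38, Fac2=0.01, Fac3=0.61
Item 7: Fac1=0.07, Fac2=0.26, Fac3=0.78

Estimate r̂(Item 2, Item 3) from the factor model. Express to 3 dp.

r̂ = Σ λ_i·λ_j across factors = (0.16)(0.38) + (0.29)(0.35) + (0.89)(0.51)
  = +0.0608 +0.1015 +0.4539 = 0.6162

0.616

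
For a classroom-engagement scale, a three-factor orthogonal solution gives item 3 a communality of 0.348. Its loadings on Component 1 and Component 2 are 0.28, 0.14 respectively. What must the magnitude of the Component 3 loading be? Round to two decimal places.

Under orthogonal rotation h² = Σλ², so λ_Component 3² = h² − (0.0980) = 0.348 − 0.0980 = 0.2500.
|λ| = √0.2500 = 0.5000.

0.50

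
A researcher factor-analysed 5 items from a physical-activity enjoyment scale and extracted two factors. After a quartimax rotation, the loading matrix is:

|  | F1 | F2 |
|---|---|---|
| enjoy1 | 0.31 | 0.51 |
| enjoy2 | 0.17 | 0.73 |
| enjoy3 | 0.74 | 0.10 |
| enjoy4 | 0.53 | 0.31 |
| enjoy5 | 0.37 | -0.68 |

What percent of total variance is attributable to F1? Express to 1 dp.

SS loadings for F1 = 0.31² + 0.17² + 0.74² + 0.53² + 0.37² = 1.0904
With 5 standardized items, total variance = 5. Proportion = 1.0904/5 = 0.2181 → 21.81%.

21.8%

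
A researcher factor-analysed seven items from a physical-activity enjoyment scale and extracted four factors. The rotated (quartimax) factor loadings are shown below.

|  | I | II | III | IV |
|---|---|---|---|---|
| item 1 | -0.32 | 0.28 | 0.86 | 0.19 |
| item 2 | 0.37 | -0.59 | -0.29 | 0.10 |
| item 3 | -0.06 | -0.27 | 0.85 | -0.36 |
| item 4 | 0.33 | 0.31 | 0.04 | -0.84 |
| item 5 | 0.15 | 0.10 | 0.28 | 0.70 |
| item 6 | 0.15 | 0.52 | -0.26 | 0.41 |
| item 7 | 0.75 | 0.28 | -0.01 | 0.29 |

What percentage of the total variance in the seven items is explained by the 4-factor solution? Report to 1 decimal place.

Communalities: 0.9565, 0.5791, 0.9286, 0.9122, 0.6009, 0.5286, 0.7251; Σh² = 5.2310.
Total variance with 7 standardized items is 7, so the solution explains 5.2310/7 = 0.7473 = 74.73%.

74.7%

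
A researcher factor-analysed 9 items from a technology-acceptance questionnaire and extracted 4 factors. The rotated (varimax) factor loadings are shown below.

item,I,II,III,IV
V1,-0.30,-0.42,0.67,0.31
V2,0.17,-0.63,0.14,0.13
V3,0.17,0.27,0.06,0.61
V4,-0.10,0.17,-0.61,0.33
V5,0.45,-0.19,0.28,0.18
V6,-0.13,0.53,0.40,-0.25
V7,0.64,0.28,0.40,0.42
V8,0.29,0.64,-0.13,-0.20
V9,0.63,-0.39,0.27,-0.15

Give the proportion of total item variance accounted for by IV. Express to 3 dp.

SS loadings for IV = 0.31² + 0.13² + 0.61² + 0.33² + 0.18² + (-0.25)² + 0.42² + (-0.20)² + (-0.15)² = 0.9278
Proportion of variance = 0.9278 / 9 = 0.1031.

0.103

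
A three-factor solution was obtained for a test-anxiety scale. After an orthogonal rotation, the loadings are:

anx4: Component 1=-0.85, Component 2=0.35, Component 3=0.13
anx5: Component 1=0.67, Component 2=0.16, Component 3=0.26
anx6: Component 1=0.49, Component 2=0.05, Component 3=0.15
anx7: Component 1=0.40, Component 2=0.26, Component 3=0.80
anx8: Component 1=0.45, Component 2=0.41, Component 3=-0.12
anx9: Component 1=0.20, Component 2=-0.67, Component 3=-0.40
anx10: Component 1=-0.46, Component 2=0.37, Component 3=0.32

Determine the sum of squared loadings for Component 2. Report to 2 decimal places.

SS loadings for Component 2 = 0.35² + 0.16² + 0.05² + 0.26² + 0.41² + (-0.67)² + 0.37² = 0.1225 + 0.0256 + 0.0025 + 0.0676 + 0.1681 + 0.4489 + 0.1369 = 0.9721

0.97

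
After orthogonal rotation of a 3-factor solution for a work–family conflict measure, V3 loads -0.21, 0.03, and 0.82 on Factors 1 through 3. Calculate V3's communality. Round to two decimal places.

0.72

h² = (-0.21)² + 0.03² + 0.82² = 0.0441 + 0.0009 + 0.6724 = 0.7174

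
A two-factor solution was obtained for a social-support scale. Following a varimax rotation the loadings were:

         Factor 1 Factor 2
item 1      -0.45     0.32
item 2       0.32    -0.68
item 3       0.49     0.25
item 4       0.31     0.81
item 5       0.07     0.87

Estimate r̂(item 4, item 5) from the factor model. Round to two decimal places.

0.73

r̂ = Σ λ_i·λ_j across factors = (0.31)(0.07) + (0.81)(0.87)
  = +0.0217 +0.7047 = 0.7264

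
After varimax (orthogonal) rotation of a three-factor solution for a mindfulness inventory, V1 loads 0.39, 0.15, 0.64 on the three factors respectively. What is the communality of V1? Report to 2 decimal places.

0.58

h² = 0.39² + 0.15² + 0.64² = 0.1521 + 0.0225 + 0.4096 = 0.5842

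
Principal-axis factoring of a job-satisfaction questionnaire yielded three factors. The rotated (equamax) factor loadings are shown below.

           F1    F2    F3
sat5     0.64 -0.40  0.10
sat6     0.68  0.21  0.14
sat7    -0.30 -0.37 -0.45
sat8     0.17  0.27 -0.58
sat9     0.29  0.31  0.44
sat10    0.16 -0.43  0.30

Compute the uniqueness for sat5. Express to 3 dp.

h² = 0.64² + (-0.40)² + 0.10² = 0.4096 + 0.1600 + 0.0100 = 0.5796
Uniqueness u² = 1 − h² = 1 − 0.5796 = 0.4204

0.420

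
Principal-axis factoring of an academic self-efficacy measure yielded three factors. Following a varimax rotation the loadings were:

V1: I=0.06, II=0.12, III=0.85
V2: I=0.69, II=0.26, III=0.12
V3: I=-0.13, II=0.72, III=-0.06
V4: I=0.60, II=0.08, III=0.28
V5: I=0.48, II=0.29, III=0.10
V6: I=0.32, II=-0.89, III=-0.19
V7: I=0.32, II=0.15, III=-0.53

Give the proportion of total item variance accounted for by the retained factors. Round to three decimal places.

Communalities: 0.7405, 0.5581, 0.5389, 0.4448, 0.3245, 0.9306, 0.4058; Σh² = 3.9432.
Total variance with 7 standardized items is 7, so the solution explains 3.9432/7 = 0.5633.

0.563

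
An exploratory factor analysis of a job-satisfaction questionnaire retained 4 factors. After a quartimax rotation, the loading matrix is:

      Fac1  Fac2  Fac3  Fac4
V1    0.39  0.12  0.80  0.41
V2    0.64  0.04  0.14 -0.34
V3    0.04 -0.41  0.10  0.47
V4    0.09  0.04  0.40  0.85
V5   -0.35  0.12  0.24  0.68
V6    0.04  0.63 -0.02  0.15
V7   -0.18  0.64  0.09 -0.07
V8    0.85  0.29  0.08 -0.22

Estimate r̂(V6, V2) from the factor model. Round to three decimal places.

r̂ = Σ λ_i·λ_j across factors = (0.04)(0.64) + (0.63)(0.04) + (-0.02)(0.14) + (0.15)(-0.34)
  = +0.0256 +0.0252 -0.0028 -0.0510 = -0.0030

-0.003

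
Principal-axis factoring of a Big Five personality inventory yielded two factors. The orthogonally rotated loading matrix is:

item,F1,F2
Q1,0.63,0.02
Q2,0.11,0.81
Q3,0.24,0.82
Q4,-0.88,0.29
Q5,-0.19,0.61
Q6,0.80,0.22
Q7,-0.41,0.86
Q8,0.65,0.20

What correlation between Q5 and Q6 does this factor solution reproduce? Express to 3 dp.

-0.018

r̂ = Σ λ_i·λ_j across factors = (-0.19)(0.80) + (0.61)(0.22)
  = -0.1520 +0.1342 = -0.0178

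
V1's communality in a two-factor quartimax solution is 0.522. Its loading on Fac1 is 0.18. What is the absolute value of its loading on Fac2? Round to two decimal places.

Under orthogonal rotation h² = Σλ², so λ_Fac2² = h² − (0.0324) = 0.522 − 0.0324 = 0.4896.
|λ| = √0.4896 = 0.6997.

0.70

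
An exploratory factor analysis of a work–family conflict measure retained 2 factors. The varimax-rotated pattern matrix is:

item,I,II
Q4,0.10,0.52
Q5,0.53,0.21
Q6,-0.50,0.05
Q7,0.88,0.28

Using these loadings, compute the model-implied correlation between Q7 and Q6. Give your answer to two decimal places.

r̂ = Σ λ_i·λ_j across factors = (0.88)(-0.50) + (0.28)(0.05)
  = -0.4400 +0.0140 = -0.4260

-0.43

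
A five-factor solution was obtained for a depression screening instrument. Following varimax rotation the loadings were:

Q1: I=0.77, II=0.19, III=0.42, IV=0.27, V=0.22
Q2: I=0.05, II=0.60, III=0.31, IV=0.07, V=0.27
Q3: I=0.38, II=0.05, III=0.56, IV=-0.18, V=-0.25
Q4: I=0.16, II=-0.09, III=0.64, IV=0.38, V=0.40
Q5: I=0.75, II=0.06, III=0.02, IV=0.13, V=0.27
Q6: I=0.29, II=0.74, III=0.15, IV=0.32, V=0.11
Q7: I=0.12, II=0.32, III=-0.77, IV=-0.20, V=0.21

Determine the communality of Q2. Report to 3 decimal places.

0.536

h² = 0.05² + 0.60² + 0.31² + 0.07² + 0.27² = 0.0025 + 0.3600 + 0.0961 + 0.0049 + 0.0729 = 0.5364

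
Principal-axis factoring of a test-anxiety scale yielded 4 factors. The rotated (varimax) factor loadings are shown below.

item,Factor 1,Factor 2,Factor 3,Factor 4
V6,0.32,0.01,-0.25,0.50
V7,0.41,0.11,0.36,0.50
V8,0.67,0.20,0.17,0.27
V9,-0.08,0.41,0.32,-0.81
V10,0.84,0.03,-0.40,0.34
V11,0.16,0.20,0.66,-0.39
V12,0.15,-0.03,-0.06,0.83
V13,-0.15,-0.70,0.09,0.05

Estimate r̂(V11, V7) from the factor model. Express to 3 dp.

r̂ = Σ λ_i·λ_j across factors = (0.16)(0.41) + (0.20)(0.11) + (0.66)(0.36) + (-0.39)(0.50)
  = +0.0656 +0.0220 +0.2376 -0.1950 = 0.1302

0.130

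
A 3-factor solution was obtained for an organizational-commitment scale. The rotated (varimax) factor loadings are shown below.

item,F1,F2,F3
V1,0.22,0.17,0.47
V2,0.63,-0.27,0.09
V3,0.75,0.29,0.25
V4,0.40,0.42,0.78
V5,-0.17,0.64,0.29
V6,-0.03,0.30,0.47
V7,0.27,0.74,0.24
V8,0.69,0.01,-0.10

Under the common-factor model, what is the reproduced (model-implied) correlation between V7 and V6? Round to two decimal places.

r̂ = Σ λ_i·λ_j across factors = (0.27)(-0.03) + (0.74)(0.30) + (0.24)(0.47)
  = -0.0081 +0.2220 +0.1128 = 0.3267

0.33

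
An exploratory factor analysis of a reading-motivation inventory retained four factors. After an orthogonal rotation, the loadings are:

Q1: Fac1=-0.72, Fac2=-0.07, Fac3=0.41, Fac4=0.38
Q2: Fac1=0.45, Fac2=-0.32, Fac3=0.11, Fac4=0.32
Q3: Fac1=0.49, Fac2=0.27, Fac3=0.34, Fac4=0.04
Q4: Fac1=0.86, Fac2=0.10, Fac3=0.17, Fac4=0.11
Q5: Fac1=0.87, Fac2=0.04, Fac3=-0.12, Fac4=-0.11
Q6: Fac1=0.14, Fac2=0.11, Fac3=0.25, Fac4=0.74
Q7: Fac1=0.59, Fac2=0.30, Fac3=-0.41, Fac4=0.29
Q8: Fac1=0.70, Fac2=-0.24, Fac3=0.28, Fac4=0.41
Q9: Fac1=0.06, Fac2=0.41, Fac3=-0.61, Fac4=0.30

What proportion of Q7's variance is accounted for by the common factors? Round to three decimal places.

h² = 0.59² + 0.30² + (-0.41)² + 0.29² = 0.3481 + 0.0900 + 0.1681 + 0.0841 = 0.6903

0.690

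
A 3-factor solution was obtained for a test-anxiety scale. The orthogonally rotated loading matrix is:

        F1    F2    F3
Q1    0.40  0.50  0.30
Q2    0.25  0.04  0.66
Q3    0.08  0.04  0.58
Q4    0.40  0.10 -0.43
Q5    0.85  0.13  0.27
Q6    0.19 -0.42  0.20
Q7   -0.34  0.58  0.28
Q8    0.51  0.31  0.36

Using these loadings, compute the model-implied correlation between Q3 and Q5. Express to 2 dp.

r̂ = Σ λ_i·λ_j across factors = (0.08)(0.85) + (0.04)(0.13) + (0.58)(0.27)
  = +0.0680 +0.0052 +0.1566 = 0.2298

0.23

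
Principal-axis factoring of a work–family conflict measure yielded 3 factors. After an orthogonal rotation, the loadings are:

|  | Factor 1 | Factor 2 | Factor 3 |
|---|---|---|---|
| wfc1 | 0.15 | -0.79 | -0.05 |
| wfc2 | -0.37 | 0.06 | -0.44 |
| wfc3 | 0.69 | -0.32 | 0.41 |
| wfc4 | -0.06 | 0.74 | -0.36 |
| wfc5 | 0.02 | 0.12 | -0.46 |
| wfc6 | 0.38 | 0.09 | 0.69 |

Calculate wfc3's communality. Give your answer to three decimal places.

0.747

h² = 0.69² + (-0.32)² + 0.41² = 0.4761 + 0.1024 + 0.1681 = 0.7466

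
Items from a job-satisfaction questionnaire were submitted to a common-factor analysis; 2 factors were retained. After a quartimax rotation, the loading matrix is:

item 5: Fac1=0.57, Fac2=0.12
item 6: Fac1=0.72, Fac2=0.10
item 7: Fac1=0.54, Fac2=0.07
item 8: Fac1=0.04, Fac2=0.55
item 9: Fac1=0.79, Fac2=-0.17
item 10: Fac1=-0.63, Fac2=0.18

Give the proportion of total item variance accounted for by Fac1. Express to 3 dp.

0.360

SS loadings for Fac1 = 0.57² + 0.72² + 0.54² + 0.04² + 0.79² + (-0.63)² = 2.1575
Proportion of variance = 2.1575 / 6 = 0.3596.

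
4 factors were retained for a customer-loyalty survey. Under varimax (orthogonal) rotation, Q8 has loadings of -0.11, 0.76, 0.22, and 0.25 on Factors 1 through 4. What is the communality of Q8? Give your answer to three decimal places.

h² = (-0.11)² + 0.76² + 0.22² + 0.25² = 0.0121 + 0.5776 + 0.0484 + 0.0625 = 0.7006

0.701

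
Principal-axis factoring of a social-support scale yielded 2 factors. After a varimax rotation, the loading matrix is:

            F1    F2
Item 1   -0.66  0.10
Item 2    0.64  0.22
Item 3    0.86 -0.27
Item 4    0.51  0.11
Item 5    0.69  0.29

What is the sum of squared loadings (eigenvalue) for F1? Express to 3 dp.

2.321

SS loadings for F1 = (-0.66)² + 0.64² + 0.86² + 0.51² + 0.69² = 0.4356 + 0.4096 + 0.7396 + 0.2601 + 0.4761 = 2.3210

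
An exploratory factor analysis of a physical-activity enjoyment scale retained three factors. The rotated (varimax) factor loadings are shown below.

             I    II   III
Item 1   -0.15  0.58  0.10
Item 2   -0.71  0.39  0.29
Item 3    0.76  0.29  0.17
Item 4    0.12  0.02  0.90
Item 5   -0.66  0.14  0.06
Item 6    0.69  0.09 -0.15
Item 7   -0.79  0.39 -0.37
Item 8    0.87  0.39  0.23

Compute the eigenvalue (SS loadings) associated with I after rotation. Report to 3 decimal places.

SS loadings for I = (-0.15)² + (-0.71)² + 0.76² + 0.12² + (-0.66)² + 0.69² + (-0.79)² + 0.87² = 0.0225 + 0.5041 + 0.5776 + 0.0144 + 0.4356 + 0.4761 + 0.6241 + 0.7569 = 3.4113

3.411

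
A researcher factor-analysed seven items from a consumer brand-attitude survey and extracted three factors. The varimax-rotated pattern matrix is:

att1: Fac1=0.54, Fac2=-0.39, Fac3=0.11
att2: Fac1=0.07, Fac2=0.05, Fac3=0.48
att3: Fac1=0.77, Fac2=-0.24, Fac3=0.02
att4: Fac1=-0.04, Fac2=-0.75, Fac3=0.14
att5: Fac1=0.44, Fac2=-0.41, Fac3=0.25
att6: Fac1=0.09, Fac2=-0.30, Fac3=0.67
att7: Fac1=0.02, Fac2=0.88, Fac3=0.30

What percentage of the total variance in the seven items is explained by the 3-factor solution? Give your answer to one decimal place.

53.8%

SS loadings by factor: 1.0931, 1.8072, 0.8639; total = 3.7642.
Total variance with 7 standardized items is 7, so the solution explains 3.7642/7 = 0.5377 = 53.77%.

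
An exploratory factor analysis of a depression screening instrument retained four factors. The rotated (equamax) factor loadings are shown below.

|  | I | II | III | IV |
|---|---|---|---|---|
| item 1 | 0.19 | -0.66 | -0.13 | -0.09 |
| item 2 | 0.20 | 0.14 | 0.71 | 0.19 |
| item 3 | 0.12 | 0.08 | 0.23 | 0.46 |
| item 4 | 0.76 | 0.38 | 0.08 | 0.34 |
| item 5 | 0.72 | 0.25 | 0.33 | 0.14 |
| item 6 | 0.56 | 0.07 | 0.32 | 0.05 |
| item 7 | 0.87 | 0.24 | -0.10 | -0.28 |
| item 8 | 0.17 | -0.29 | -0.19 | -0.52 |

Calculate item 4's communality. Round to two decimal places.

h² = 0.76² + 0.38² + 0.08² + 0.34² = 0.5776 + 0.1444 + 0.0064 + 0.1156 = 0.8440

0.84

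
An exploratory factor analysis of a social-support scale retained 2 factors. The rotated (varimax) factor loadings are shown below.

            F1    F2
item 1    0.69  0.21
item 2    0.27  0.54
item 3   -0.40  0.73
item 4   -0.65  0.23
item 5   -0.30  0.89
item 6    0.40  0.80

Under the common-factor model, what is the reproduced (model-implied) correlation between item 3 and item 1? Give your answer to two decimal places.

-0.12

r̂ = Σ λ_i·λ_j across factors = (-0.40)(0.69) + (0.73)(0.21)
  = -0.2760 +0.1533 = -0.1227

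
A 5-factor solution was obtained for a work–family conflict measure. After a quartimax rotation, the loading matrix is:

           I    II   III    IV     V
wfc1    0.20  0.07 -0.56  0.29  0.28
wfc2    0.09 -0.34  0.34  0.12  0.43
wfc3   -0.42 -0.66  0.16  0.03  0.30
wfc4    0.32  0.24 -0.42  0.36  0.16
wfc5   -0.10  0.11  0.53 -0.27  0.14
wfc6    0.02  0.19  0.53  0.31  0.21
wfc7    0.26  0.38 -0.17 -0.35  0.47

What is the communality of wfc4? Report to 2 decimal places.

0.49

h² = 0.32² + 0.24² + (-0.42)² + 0.36² + 0.16² = 0.1024 + 0.0576 + 0.1764 + 0.1296 + 0.0256 = 0.4916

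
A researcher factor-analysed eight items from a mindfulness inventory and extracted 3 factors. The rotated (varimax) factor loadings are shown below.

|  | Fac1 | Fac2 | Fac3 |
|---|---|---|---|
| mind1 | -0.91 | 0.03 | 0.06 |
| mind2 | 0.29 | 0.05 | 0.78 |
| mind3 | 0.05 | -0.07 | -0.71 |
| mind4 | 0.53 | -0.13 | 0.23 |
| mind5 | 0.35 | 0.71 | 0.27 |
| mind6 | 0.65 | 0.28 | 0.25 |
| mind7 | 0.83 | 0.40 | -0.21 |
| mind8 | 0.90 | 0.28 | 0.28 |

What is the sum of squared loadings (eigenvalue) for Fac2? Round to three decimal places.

0.846

SS loadings for Fac2 = 0.03² + 0.05² + (-0.07)² + (-0.13)² + 0.71² + 0.28² + 0.40² + 0.28² = 0.0009 + 0.0025 + 0.0049 + 0.0169 + 0.5041 + 0.0784 + 0.1600 + 0.0784 = 0.8461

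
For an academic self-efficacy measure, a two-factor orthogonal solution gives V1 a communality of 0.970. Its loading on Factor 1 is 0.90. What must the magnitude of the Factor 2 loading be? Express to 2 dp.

0.40

Under orthogonal rotation h² = Σλ², so λ_Factor 2² = h² − (0.8100) = 0.970 − 0.8100 = 0.1600.
|λ| = √0.1600 = 0.4000.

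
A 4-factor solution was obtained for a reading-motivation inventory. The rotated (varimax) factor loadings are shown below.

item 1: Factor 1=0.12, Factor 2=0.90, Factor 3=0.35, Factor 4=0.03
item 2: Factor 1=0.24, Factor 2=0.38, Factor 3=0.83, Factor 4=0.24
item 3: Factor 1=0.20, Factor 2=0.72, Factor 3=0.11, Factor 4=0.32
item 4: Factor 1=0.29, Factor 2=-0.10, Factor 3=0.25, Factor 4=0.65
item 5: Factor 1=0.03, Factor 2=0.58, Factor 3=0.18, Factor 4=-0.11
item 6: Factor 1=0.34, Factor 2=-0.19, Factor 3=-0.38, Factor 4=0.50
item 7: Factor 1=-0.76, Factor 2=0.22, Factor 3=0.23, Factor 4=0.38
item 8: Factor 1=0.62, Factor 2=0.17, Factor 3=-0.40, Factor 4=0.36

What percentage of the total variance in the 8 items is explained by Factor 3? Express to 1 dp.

SS loadings for Factor 3 = 0.35² + 0.83² + 0.11² + 0.25² + 0.18² + (-0.38)² + 0.23² + (-0.40)² = 1.2757
With 8 standardized items, total variance = 8. Proportion = 1.2757/8 = 0.1595 → 15.95%.

15.9%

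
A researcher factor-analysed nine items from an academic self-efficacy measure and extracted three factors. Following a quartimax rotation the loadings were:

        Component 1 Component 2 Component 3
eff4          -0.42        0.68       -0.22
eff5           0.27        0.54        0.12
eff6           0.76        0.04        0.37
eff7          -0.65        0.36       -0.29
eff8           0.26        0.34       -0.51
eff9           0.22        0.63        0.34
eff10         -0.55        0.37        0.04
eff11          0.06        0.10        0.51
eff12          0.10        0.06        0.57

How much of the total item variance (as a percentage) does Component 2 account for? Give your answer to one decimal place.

17.2%

SS loadings for Component 2 = 0.68² + 0.54² + 0.04² + 0.36² + 0.34² + 0.63² + 0.37² + 0.10² + 0.06² = 1.5482
With 9 standardized items, total variance = 9. Proportion = 1.5482/9 = 0.1720 → 17.20%.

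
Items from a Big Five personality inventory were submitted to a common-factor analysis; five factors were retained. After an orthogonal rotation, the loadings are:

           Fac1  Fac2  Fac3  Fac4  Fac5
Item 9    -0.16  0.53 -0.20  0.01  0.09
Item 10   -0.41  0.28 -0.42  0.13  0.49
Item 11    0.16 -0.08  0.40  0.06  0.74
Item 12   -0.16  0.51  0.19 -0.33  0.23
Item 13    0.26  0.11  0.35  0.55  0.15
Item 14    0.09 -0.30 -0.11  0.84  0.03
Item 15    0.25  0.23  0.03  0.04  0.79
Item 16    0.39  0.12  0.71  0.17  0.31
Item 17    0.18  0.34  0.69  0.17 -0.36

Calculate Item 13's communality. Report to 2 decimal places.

h² = 0.26² + 0.11² + 0.35² + 0.55² + 0.15² = 0.0676 + 0.0121 + 0.1225 + 0.3025 + 0.0225 = 0.5272

0.53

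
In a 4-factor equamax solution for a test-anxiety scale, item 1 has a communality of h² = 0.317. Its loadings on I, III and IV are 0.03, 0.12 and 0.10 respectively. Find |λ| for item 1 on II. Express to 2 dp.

Under orthogonal rotation h² = Σλ², so λ_II² = h² − (0.0253) = 0.317 − 0.0253 = 0.2917.
|λ| = √0.2917 = 0.5401.

0.54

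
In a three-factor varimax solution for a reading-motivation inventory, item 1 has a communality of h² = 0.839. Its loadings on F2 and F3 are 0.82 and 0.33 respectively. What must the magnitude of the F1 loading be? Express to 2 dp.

Under orthogonal rotation h² = Σλ², so λ_F1² = h² − (0.7813) = 0.839 − 0.7813 = 0.0577.
|λ| = √0.0577 = 0.2402.

0.24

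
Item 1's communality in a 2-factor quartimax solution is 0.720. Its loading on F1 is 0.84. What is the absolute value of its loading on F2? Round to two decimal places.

Under orthogonal rotation h² = Σλ², so λ_F2² = h² − (0.7056) = 0.720 − 0.7056 = 0.0144.
|λ| = √0.0144 = 0.1200.

0.12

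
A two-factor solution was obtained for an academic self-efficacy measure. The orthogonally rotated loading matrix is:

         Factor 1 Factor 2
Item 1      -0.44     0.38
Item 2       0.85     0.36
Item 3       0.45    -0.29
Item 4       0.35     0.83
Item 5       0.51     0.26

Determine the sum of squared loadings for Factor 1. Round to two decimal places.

1.50

SS loadings for Factor 1 = (-0.44)² + 0.85² + 0.45² + 0.35² + 0.51² = 0.1936 + 0.7225 + 0.2025 + 0.1225 + 0.2601 = 1.5012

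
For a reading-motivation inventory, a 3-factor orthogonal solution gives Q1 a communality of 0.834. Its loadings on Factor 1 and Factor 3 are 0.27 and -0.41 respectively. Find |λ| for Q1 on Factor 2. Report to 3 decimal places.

0.770

Under orthogonal rotation h² = Σλ², so λ_Factor 2² = h² − (0.2410) = 0.834 − 0.2410 = 0.5930.
|λ| = √0.5930 = 0.7701.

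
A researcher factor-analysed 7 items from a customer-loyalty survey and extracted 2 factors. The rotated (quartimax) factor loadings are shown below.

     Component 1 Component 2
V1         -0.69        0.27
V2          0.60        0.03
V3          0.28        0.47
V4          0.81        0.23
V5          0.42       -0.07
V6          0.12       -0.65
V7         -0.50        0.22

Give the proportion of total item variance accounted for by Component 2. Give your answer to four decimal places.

SS loadings for Component 2 = 0.27² + 0.03² + 0.47² + 0.23² + (-0.07)² + (-0.65)² + 0.22² = 0.8234
Proportion of variance = 0.8234 / 7 = 0.1176.

0.1176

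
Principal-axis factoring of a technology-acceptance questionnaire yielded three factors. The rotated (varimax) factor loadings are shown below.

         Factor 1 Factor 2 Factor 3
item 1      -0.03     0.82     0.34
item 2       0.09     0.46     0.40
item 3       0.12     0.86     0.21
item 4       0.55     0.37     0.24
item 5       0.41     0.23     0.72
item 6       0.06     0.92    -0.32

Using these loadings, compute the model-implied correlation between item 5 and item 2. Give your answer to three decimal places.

0.431

r̂ = Σ λ_i·λ_j across factors = (0.41)(0.09) + (0.23)(0.46) + (0.72)(0.40)
  = +0.0369 +0.1058 +0.2880 = 0.4307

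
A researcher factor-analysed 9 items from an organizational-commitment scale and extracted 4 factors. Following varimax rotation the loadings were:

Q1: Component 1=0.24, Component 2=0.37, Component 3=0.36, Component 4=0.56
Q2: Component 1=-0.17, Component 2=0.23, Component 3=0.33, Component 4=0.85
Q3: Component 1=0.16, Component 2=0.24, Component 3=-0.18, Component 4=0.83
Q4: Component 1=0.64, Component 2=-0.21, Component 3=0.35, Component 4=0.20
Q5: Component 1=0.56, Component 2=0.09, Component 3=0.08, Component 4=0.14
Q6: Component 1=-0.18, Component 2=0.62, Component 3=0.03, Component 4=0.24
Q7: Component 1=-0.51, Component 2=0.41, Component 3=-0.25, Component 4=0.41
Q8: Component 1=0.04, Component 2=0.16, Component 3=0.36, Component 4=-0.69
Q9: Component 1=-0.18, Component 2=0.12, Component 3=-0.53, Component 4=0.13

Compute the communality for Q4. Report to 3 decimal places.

h² = 0.64² + (-0.21)² + 0.35² + 0.20² = 0.4096 + 0.0441 + 0.1225 + 0.0400 = 0.6162

0.616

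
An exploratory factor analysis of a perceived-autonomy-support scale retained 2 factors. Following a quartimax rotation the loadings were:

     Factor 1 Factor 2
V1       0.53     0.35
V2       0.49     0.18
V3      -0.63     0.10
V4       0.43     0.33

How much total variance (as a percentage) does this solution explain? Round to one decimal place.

Communalities: 0.4034, 0.2725, 0.4069, 0.2938; Σh² = 1.3766.
Total variance with 4 standardized items is 4, so the solution explains 1.3766/4 = 0.3442 = 34.41%.

34.4%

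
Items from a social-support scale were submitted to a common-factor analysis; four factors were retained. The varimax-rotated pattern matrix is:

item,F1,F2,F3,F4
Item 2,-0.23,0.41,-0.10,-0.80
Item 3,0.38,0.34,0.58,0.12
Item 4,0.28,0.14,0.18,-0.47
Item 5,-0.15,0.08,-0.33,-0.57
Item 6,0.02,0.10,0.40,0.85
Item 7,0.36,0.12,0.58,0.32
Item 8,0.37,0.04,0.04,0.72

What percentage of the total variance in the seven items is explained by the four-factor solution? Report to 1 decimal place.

63.3%

SS loadings by factor: 0.5651, 0.3357, 0.9857, 2.5435; total = 4.4300.
Total variance with 7 standardized items is 7, so the solution explains 4.4300/7 = 0.6329 = 63.29%.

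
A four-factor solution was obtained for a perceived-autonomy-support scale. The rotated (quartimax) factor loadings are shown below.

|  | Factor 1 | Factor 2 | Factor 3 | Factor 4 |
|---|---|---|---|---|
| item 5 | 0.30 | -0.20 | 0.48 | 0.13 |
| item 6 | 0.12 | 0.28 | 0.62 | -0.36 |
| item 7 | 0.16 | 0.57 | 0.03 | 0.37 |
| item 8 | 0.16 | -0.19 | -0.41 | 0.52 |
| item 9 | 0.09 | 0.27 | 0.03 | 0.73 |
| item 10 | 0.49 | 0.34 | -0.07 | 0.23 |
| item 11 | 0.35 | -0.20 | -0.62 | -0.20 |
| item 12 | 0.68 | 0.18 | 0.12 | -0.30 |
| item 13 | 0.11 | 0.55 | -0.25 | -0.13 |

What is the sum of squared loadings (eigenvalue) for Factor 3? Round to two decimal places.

SS loadings for Factor 3 = 0.48² + 0.62² + 0.03² + (-0.41)² + 0.03² + (-0.07)² + (-0.62)² + 0.12² + (-0.25)² = 0.2304 + 0.3844 + 0.0009 + 0.1681 + 0.0009 + 0.0049 + 0.3844 + 0.0144 + 0.0625 = 1.2509

1.25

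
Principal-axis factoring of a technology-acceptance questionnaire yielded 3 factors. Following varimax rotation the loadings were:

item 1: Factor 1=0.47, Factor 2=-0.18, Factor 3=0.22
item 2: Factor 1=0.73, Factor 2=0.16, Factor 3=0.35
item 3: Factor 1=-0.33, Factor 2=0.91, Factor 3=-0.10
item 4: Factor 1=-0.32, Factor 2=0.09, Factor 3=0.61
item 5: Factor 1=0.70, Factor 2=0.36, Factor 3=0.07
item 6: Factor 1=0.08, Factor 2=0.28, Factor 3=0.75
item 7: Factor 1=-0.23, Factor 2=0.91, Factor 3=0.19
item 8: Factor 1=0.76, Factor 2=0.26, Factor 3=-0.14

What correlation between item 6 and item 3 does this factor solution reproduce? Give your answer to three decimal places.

r̂ = Σ λ_i·λ_j across factors = (0.08)(-0.33) + (0.28)(0.91) + (0.75)(-0.10)
  = -0.0264 +0.2548 -0.0750 = 0.1534

0.153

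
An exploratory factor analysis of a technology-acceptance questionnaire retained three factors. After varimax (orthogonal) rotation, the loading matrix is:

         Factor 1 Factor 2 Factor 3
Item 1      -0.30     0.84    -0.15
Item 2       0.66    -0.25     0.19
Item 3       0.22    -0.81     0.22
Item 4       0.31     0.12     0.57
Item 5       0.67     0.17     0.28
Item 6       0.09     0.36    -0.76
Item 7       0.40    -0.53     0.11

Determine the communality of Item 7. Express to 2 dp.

0.45

h² = 0.40² + (-0.53)² + 0.11² = 0.1600 + 0.2809 + 0.0121 = 0.4530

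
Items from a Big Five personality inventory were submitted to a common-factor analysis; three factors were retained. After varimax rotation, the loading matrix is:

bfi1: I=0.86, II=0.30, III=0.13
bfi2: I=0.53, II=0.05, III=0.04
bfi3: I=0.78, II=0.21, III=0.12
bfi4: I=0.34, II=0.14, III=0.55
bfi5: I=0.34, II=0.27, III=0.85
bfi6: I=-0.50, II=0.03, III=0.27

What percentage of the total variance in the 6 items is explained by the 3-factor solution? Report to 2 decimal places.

57.85%

Communalities: 0.8465, 0.2850, 0.6669, 0.4377, 0.9110, 0.3238; Σh² = 3.4709.
Total variance with 6 standardized items is 6, so the solution explains 3.4709/6 = 0.5785 = 57.85%.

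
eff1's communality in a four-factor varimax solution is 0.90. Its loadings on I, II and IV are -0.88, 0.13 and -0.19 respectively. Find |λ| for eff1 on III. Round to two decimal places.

0.27

Under orthogonal rotation h² = Σλ², so λ_III² = h² − (0.8274) = 0.90 − 0.8274 = 0.0726.
|λ| = √0.0726 = 0.2694.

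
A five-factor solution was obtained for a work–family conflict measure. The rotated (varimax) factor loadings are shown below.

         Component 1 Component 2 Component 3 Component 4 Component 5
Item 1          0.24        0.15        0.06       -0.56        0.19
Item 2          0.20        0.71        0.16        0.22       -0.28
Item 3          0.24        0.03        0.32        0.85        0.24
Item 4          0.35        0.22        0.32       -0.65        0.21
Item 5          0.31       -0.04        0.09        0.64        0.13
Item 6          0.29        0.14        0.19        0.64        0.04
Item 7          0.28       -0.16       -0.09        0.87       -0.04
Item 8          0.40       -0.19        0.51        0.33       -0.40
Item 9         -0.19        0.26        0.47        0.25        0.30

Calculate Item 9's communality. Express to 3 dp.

h² = (-0.19)² + 0.26² + 0.47² + 0.25² + 0.30² = 0.0361 + 0.0676 + 0.2209 + 0.0625 + 0.0900 = 0.4771

0.477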